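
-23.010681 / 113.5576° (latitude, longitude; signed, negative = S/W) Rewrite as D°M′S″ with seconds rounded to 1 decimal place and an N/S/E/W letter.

23°00′38.5″ S, 113°33′27.4″ E

Latitude is negative → S; |value| = 23.010681
φ: 0.010681° → 0.64086′; 0.64086 × 60 = 38.452″
Lon: whole degrees 113; 33.45600′ → 33′ and 27.360″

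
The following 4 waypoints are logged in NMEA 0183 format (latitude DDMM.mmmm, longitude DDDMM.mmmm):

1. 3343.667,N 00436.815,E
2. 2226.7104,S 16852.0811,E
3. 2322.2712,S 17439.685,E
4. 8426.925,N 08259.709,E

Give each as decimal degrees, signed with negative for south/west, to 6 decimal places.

Point 1:
  Latitude: degrees = first 2 digits = 33, minutes = 43.667; 33 + 43.667/60 = 33.7277833
  N ⇒ keep positive
  Longitude: degrees = first 3 digits = 4, minutes = 36.815; 4 + 36.815/60 = 4.6135833
  E → positive
Point 2:
  φ: split at 2 digits → 22° and 26.7104′; 22 + 26.7104/60 = 22.4451733
  hemisphere S, so the sign is −
  Lon: degrees = first 3 digits = 168, minutes = 52.0811; 168 + 52.0811/60 = 168.8680183
  E ⇒ keep positive
Point 3:
  Lat: split at 2 digits → 23° and 22.2712′; 23 + 22.2712/60 = 23.3711867
  S → negative
  Lon: split at 3 digits → 174° and 39.685′; 174 + 39.685/60 = 174.6614167
  E → positive
Point 4:
  φ: split at 2 digits → 84° and 26.925′; 84 + 26.925/60 = 84.4487500
  N → positive
  λ: split at 3 digits → 082° and 59.709′; 82 + 59.709/60 = 82.9951500
  E → positive

1. 33.727783, 4.613583
2. -22.445173, 168.868018
3. -23.371187, 174.661417
4. 84.448750, 82.995150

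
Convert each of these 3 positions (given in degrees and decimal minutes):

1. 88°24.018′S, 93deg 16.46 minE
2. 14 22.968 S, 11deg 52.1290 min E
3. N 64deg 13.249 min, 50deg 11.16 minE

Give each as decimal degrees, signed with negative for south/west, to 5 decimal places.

1. -88.40030, 93.27433
2. -14.38280, 11.86882
3. 64.22082, 50.18600

Point 1:
  φ: 24.018′ = 0.400300°; total 88.400300
  hemisphere S, so the sign is −
  Longitude: 93 + 16.46/60 = 93.274333
  E ⇒ keep positive
Point 2:
  Latitude: 22.968′ = 0.382800°; total 14.382800
  S → negative
  λ: 52.129′ = 0.868817°; total 11.868817
  E ⇒ keep positive
Point 3:
  φ: 13.249′ = 0.220817°; total 64.220817
  N → positive
  λ: 50 + 11.16/60 = 50.186000
  E → positive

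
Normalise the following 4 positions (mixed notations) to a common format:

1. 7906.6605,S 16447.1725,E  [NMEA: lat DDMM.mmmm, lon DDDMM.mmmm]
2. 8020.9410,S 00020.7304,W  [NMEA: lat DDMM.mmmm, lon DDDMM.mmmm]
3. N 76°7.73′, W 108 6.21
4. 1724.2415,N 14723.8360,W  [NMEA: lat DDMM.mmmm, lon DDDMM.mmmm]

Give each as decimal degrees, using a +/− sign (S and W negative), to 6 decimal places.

Point 1:
  Latitude: degrees = first 2 digits = 79, minutes = 6.6605; 79 + 6.6605/60 = 79.1110083
  S ⇒ negate
  Lon: split at 3 digits → 164° and 47.1725′; 164 + 47.1725/60 = 164.7862083
  E ⇒ keep positive
Point 2:
  Latitude: split at 2 digits → 80° and 20.941′; 80 + 20.941/60 = 80.3490167
  S ⇒ negate
  Longitude: degrees = first 3 digits = 0, minutes = 20.7304; 0 + 20.7304/60 = 0.3455067
  W ⇒ negate
Point 3:
  Lat: 76 + 7.73/60 = 76.1288333
  N ⇒ keep positive
  Lon: 108 + 6.21/60 = 108.1035000
  W → negative
Point 4:
  φ: degrees = first 2 digits = 17, minutes = 24.2415; 17 + 24.2415/60 = 17.4040250
  N ⇒ keep positive
  Longitude: split at 3 digits → 147° and 23.836′; 147 + 23.836/60 = 147.3972667
  hemisphere W, so the sign is −

1. -79.111008, 164.786208
2. -80.349017, -0.345507
3. 76.128833, -108.103500
4. 17.404025, -147.397267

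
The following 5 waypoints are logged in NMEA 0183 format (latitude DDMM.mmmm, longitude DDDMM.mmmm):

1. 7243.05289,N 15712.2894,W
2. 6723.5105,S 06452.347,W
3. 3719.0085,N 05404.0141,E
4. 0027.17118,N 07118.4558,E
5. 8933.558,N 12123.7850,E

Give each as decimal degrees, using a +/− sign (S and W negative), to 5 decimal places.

Point 1:
  φ: degrees = first 2 digits = 72, minutes = 43.05289; 72 + 43.05289/60 = 72.717548
  N ⇒ keep positive
  Lon: degrees = first 3 digits = 157, minutes = 12.2894; 157 + 12.2894/60 = 157.204823
  W → negative
Point 2:
  Lat: split at 2 digits → 67° and 23.5105′; 67 + 23.5105/60 = 67.391842
  hemisphere S, so the sign is −
  Lon: split at 3 digits → 064° and 52.347′; 64 + 52.347/60 = 64.872450
  W ⇒ negate
Point 3:
  φ: degrees = first 2 digits = 37, minutes = 19.0085; 37 + 19.0085/60 = 37.316808
  N → positive
  λ: split at 3 digits → 054° and 4.0141′; 54 + 4.0141/60 = 54.066902
  E ⇒ keep positive
Point 4:
  Latitude: split at 2 digits → 00° and 27.17118′; 0 + 27.17118/60 = 0.452853
  N → positive
  Longitude: degrees = first 3 digits = 71, minutes = 18.4558; 71 + 18.4558/60 = 71.307597
  E ⇒ keep positive
Point 5:
  φ: split at 2 digits → 89° and 33.558′; 89 + 33.558/60 = 89.559300
  N → positive
  Longitude: degrees = first 3 digits = 121, minutes = 23.785; 121 + 23.785/60 = 121.396417
  E ⇒ keep positive

1. 72.71755, -157.20482
2. -67.39184, -64.87245
3. 37.31681, 54.06690
4. 0.45285, 71.30760
5. 89.55930, 121.39642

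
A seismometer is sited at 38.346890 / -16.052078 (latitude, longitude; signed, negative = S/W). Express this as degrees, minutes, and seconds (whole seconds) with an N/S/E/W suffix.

38°20′49″ N, 16°03′7″ W

φ: 0.346890° → 20.81340′; 0.81340 × 60 = 48.80″
Longitude is negative → W; |value| = 16.052078
λ: 0.052078 × 60 = 3.12468′ → 3′, remainder × 60 = 7.48″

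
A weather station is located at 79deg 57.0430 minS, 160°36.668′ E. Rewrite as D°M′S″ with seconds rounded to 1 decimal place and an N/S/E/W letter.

φ: 57.04300′ → 57′ and 0.04300 × 60 = 2.580″
Longitude: fractional minutes 0.66800 × 60 = 40.080″

79°57′2.6″ S, 160°36′40.1″ E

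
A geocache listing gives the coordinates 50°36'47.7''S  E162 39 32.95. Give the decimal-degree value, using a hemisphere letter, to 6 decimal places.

50.613250° S, 162.659153° E

Lat: 36′ + 47.7″ = 36.79500′; 50 + 36.79500/60 = 50.6132500
Longitude: 39′ + 32.95″ = 39.54917′; 162 + 39.54917/60 = 162.6591528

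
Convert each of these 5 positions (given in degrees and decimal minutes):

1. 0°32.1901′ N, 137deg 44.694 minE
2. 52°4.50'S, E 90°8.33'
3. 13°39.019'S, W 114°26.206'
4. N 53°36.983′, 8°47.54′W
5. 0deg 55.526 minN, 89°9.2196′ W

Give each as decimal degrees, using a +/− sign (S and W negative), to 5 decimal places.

1. 0.53650, 137.74490
2. -52.07500, 90.13883
3. -13.65032, -114.43677
4. 53.61638, -8.79233
5. 0.92543, -89.15366

Point 1:
  Lat: 32.1901′ = 0.536502°; total 0.536502
  N ⇒ keep positive
  λ: 137 + 44.694/60 = 137.744900
  E ⇒ keep positive
Point 2:
  φ: 4.5′ = 0.075000°; total 52.075000
  hemisphere S, so the sign is −
  Longitude: 8.33′ = 0.138833°; total 90.138833
  E → positive
Point 3:
  Lat: 13 + 39.019/60 = 13.650317
  hemisphere S, so the sign is −
  Longitude: 26.206′ = 0.436767°; total 114.436767
  W → negative
Point 4:
  Lat: 53 + 36.983/60 = 53.616383
  N ⇒ keep positive
  Longitude: 47.54′ = 0.792333°; total 8.792333
  hemisphere W, so the sign is −
Point 5:
  Latitude: 55.526′ = 0.925433°; total 0.925433
  N ⇒ keep positive
  Lon: 89 + 9.2196/60 = 89.153660
  W ⇒ negate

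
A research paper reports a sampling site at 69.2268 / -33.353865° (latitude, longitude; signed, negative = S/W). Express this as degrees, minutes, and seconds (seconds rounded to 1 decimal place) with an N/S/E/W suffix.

φ: 0.226800° → 13.60800′; 0.60800 × 60 = 36.480″
Longitude is negative → W; |value| = 33.353865
λ: 0.353865° → 21.23190′; 0.23190 × 60 = 13.914″

69°13′36.5″ N, 33°21′13.9″ W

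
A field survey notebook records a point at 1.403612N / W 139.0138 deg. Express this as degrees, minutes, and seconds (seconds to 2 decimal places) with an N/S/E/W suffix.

1°24′13.00″ N, 139°00′49.68″ W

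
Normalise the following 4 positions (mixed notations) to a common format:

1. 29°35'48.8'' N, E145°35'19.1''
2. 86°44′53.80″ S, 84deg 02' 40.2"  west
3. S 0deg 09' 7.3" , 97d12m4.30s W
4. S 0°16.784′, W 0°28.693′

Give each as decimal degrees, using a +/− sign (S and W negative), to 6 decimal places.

Point 1:
  Latitude: 29 + 35/60 + 48.8/3600 = 29.5968889
  N ⇒ keep positive
  Lon: 145 + 35/60 + 19.1/3600 = 145.5886389
  E → positive
Point 2:
  φ: 44′ + 53.8″ = 44.89667′; 86 + 44.89667/60 = 86.7482778
  S → negative
  Longitude: 84 + 2/60 + 40.2/3600 = 84.0445000
  hemisphere W, so the sign is −
Point 3:
  Latitude: 0° + 9/60 + 7.3/3600 = 0 + 0.150000 + 0.002028 = 0.1520278
  hemisphere S, so the sign is −
  λ: 97° + 12/60 + 4.3/3600 = 97 + 0.200000 + 0.001194 = 97.2011944
  W → negative
Point 4:
  φ: 0 + 16.784/60 = 0.2797333
  S ⇒ negate
  λ: 28.693′ = 0.478217°; total 0.4782167
  hemisphere W, so the sign is −

1. 29.596889, 145.588639
2. -86.748278, -84.044500
3. -0.152028, -97.201194
4. -0.279733, -0.478217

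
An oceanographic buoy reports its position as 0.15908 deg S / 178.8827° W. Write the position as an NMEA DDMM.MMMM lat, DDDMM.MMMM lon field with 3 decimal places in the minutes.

Latitude: 0° + 0.159080 × 60 = 0° 9.54480′
Longitude: 178° + 0.882700 × 60 = 178° 52.96200′

0009.545,S / 17852.962,W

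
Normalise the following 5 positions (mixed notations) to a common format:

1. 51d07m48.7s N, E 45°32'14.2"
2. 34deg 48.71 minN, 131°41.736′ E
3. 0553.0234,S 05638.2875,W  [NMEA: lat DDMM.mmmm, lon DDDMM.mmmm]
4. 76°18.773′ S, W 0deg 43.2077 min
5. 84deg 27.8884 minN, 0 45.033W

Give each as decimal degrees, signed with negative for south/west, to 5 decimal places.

1. 51.13019, 45.53728
2. 34.81183, 131.69560
3. -5.88372, -56.63813
4. -76.31288, -0.72013
5. 84.46481, -0.75055

Point 1:
  Lat: 51 + 7/60 + 48.7/3600 = 51.130194
  N → positive
  Lon: 45 + 32/60 + 14.2/3600 = 45.537278
  E → positive
Point 2:
  Lat: 34 + 48.71/60 = 34.811833
  N → positive
  Longitude: 131 + 41.736/60 = 131.695600
  E → positive
Point 3:
  Latitude: split at 2 digits → 05° and 53.0234′; 5 + 53.0234/60 = 5.883723
  S → negative
  λ: split at 3 digits → 056° and 38.2875′; 56 + 38.2875/60 = 56.638125
  W ⇒ negate
Point 4:
  φ: 18.773′ = 0.312883°; total 76.312883
  S → negative
  Longitude: 43.2077′ = 0.720128°; total 0.720128
  hemisphere W, so the sign is −
Point 5:
  Latitude: 84 + 27.8884/60 = 84.464807
  N ⇒ keep positive
  Longitude: 0 + 45.033/60 = 0.750550
  W → negative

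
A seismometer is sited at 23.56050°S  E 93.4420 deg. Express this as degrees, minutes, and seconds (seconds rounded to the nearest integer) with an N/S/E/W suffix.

φ: 0.560500° → 33.63000′; 0.63000 × 60 = 37.80″
Lon: whole degrees 93; 26.52000′ → 26′ and 31.20″

23°33′38″ S, 93°26′31″ E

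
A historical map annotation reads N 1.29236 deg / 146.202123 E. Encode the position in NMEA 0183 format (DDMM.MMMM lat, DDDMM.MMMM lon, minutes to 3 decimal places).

0117.542,N / 14612.127,E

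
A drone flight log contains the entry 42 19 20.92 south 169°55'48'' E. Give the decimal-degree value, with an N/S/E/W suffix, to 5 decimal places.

42.32248° S, 169.93000° E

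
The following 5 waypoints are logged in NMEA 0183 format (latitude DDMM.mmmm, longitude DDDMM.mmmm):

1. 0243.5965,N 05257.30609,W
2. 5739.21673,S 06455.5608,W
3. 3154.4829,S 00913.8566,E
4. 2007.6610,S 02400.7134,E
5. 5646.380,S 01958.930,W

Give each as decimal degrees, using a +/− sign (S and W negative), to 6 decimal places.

1. 2.726608, -52.955102
2. -57.653612, -64.926013
3. -31.908048, 9.230943
4. -20.127683, 24.011890
5. -56.773000, -19.982167

Point 1:
  Latitude: degrees = first 2 digits = 2, minutes = 43.5965; 2 + 43.5965/60 = 2.7266083
  N ⇒ keep positive
  λ: split at 3 digits → 052° and 57.30609′; 52 + 57.30609/60 = 52.9551015
  hemisphere W, so the sign is −
Point 2:
  φ: degrees = first 2 digits = 57, minutes = 39.21673; 57 + 39.21673/60 = 57.6536122
  hemisphere S, so the sign is −
  Lon: degrees = first 3 digits = 64, minutes = 55.5608; 64 + 55.5608/60 = 64.9260133
  W ⇒ negate
Point 3:
  φ: split at 2 digits → 31° and 54.4829′; 31 + 54.4829/60 = 31.9080483
  S ⇒ negate
  Longitude: split at 3 digits → 009° and 13.8566′; 9 + 13.8566/60 = 9.2309433
  E ⇒ keep positive
Point 4:
  φ: degrees = first 2 digits = 20, minutes = 7.661; 20 + 7.661/60 = 20.1276833
  hemisphere S, so the sign is −
  Longitude: split at 3 digits → 024° and 0.7134′; 24 + 0.7134/60 = 24.0118900
  E → positive
Point 5:
  φ: degrees = first 2 digits = 56, minutes = 46.38; 56 + 46.38/60 = 56.7730000
  S ⇒ negate
  Longitude: degrees = first 3 digits = 19, minutes = 58.93; 19 + 58.93/60 = 19.9821667
  hemisphere W, so the sign is −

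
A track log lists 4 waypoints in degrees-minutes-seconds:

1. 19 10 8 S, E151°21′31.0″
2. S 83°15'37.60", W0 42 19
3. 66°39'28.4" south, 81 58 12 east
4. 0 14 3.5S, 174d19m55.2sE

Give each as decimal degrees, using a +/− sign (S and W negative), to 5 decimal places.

1. -19.16889, 151.35861
2. -83.26044, -0.70528
3. -66.65789, 81.97000
4. -0.23431, 174.33200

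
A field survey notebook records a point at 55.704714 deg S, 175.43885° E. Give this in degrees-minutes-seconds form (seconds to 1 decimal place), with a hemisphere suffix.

Latitude: 0.704714° → 42.28284′; 0.28284 × 60 = 16.970″
Lon: whole degrees 175; 26.33100′ → 26′ and 19.860″

55°42′17.0″ S, 175°26′19.9″ E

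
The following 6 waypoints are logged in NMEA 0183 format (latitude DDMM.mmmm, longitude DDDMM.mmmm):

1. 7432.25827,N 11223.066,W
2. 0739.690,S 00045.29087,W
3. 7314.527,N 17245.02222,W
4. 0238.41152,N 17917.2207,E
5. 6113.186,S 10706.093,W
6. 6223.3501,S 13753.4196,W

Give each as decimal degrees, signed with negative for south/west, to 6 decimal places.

1. 74.537638, -112.384433
2. -7.661500, -0.754848
3. 73.242117, -172.750370
4. 2.640192, 179.287012
5. -61.219767, -107.101550
6. -62.389168, -137.890327

Point 1:
  Lat: degrees = first 2 digits = 74, minutes = 32.25827; 74 + 32.25827/60 = 74.5376378
  N ⇒ keep positive
  λ: degrees = first 3 digits = 112, minutes = 23.066; 112 + 23.066/60 = 112.3844333
  W ⇒ negate
Point 2:
  Lat: degrees = first 2 digits = 7, minutes = 39.69; 7 + 39.69/60 = 7.6615000
  S ⇒ negate
  λ: degrees = first 3 digits = 0, minutes = 45.29087; 0 + 45.29087/60 = 0.7548478
  hemisphere W, so the sign is −
Point 3:
  Latitude: degrees = first 2 digits = 73, minutes = 14.527; 73 + 14.527/60 = 73.2421167
  N → positive
  Longitude: split at 3 digits → 172° and 45.02222′; 172 + 45.02222/60 = 172.7503703
  hemisphere W, so the sign is −
Point 4:
  φ: split at 2 digits → 02° and 38.41152′; 2 + 38.41152/60 = 2.6401920
  N ⇒ keep positive
  Longitude: split at 3 digits → 179° and 17.2207′; 179 + 17.2207/60 = 179.2870117
  E → positive
Point 5:
  φ: degrees = first 2 digits = 61, minutes = 13.186; 61 + 13.186/60 = 61.2197667
  hemisphere S, so the sign is −
  λ: degrees = first 3 digits = 107, minutes = 6.093; 107 + 6.093/60 = 107.1015500
  hemisphere W, so the sign is −
Point 6:
  Latitude: degrees = first 2 digits = 62, minutes = 23.3501; 62 + 23.3501/60 = 62.3891683
  S → negative
  Lon: split at 3 digits → 137° and 53.4196′; 137 + 53.4196/60 = 137.8903267
  W → negative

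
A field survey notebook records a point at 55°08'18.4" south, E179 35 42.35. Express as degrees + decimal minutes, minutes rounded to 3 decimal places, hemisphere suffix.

55° 8.307′ S, 179° 35.706′ E

Latitude: seconds/60 = 0.30667; minutes = 8 + 0.30667 = 8.30667
λ: seconds/60 = 0.70583; minutes = 35 + 0.70583 = 35.70583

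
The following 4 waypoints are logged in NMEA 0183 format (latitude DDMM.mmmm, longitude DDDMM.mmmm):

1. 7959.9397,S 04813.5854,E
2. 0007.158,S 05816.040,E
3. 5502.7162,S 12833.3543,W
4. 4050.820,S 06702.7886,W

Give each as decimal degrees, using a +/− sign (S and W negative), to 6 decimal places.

1. -79.998995, 48.226423
2. -0.119300, 58.267333
3. -55.045270, -128.555905
4. -40.847000, -67.046477

Point 1:
  φ: split at 2 digits → 79° and 59.9397′; 79 + 59.9397/60 = 79.9989950
  S → negative
  Longitude: degrees = first 3 digits = 48, minutes = 13.5854; 48 + 13.5854/60 = 48.2264233
  E → positive
Point 2:
  φ: split at 2 digits → 00° and 7.158′; 0 + 7.158/60 = 0.1193000
  hemisphere S, so the sign is −
  Lon: split at 3 digits → 058° and 16.04′; 58 + 16.04/60 = 58.2673333
  E → positive
Point 3:
  φ: split at 2 digits → 55° and 2.7162′; 55 + 2.7162/60 = 55.0452700
  S ⇒ negate
  Longitude: degrees = first 3 digits = 128, minutes = 33.3543; 128 + 33.3543/60 = 128.5559050
  W → negative
Point 4:
  Lat: split at 2 digits → 40° and 50.82′; 40 + 50.82/60 = 40.8470000
  S ⇒ negate
  λ: degrees = first 3 digits = 67, minutes = 2.7886; 67 + 2.7886/60 = 67.0464767
  W ⇒ negate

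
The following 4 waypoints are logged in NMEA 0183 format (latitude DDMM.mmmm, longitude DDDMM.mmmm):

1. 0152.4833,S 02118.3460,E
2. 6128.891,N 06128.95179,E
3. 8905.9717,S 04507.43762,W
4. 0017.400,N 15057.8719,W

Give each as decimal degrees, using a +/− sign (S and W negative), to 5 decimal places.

Point 1:
  φ: degrees = first 2 digits = 1, minutes = 52.4833; 1 + 52.4833/60 = 1.874722
  S ⇒ negate
  Longitude: split at 3 digits → 021° and 18.346′; 21 + 18.346/60 = 21.305767
  E → positive
Point 2:
  φ: split at 2 digits → 61° and 28.891′; 61 + 28.891/60 = 61.481517
  N → positive
  Lon: degrees = first 3 digits = 61, minutes = 28.95179; 61 + 28.95179/60 = 61.482530
  E ⇒ keep positive
Point 3:
  Latitude: split at 2 digits → 89° and 5.9717′; 89 + 5.9717/60 = 89.099528
  S ⇒ negate
  Longitude: split at 3 digits → 045° and 7.43762′; 45 + 7.43762/60 = 45.123960
  W ⇒ negate
Point 4:
  Lat: split at 2 digits → 00° and 17.4′; 0 + 17.4/60 = 0.290000
  N ⇒ keep positive
  λ: degrees = first 3 digits = 150, minutes = 57.8719; 150 + 57.8719/60 = 150.964532
  W → negative

1. -1.87472, 21.30577
2. 61.48152, 61.48253
3. -89.09953, -45.12396
4. 0.29000, -150.96453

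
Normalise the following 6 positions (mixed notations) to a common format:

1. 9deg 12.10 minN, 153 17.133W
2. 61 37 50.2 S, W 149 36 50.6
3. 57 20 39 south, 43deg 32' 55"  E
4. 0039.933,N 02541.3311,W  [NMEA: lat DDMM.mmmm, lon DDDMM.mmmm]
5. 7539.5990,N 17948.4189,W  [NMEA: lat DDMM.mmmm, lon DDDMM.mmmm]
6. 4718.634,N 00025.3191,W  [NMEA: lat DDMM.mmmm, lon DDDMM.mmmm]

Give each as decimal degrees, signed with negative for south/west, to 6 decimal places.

1. 9.201667, -153.285550
2. -61.630611, -149.614056
3. -57.344167, 43.548611
4. 0.665550, -25.688852
5. 75.659983, -179.806982
6. 47.310567, -0.421985

Point 1:
  Latitude: 12.1′ = 0.201667°; total 9.2016667
  N → positive
  Longitude: 153 + 17.133/60 = 153.2855500
  W ⇒ negate
Point 2:
  Latitude: 61 + 37/60 + 50.2/3600 = 61.6306111
  S ⇒ negate
  Lon: 149 + 36/60 + 50.6/3600 = 149.6140556
  W → negative
Point 3:
  φ: 57° + 20/60 + 39/3600 = 57 + 0.333333 + 0.010833 = 57.3441667
  S ⇒ negate
  λ: 43 + 32/60 + 55/3600 = 43.5486111
  E ⇒ keep positive
Point 4:
  φ: degrees = first 2 digits = 0, minutes = 39.933; 0 + 39.933/60 = 0.6655500
  N ⇒ keep positive
  Longitude: split at 3 digits → 025° and 41.3311′; 25 + 41.3311/60 = 25.6888517
  hemisphere W, so the sign is −
Point 5:
  Lat: degrees = first 2 digits = 75, minutes = 39.599; 75 + 39.599/60 = 75.6599833
  N ⇒ keep positive
  λ: split at 3 digits → 179° and 48.4189′; 179 + 48.4189/60 = 179.8069817
  W ⇒ negate
Point 6:
  Lat: degrees = first 2 digits = 47, minutes = 18.634; 47 + 18.634/60 = 47.3105667
  N ⇒ keep positive
  Longitude: degrees = first 3 digits = 0, minutes = 25.3191; 0 + 25.3191/60 = 0.4219850
  W → negative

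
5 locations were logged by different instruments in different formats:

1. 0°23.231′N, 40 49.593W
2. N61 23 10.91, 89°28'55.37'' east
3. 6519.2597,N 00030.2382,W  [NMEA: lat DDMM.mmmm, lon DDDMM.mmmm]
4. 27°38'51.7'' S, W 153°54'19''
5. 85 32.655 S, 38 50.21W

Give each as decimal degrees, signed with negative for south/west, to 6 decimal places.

Point 1:
  Latitude: 23.231′ = 0.387183°; total 0.3871833
  N → positive
  λ: 49.593′ = 0.826550°; total 40.8265500
  W ⇒ negate
Point 2:
  Lat: 61° + 23/60 + 10.91/3600 = 61 + 0.383333 + 0.003031 = 61.3863639
  N → positive
  Lon: 89 + 28/60 + 55.37/3600 = 89.4820472
  E → positive
Point 3:
  Latitude: degrees = first 2 digits = 65, minutes = 19.2597; 65 + 19.2597/60 = 65.3209950
  N → positive
  λ: split at 3 digits → 000° and 30.2382′; 0 + 30.2382/60 = 0.5039700
  W → negative
Point 4:
  φ: 27 + 38/60 + 51.7/3600 = 27.6476944
  hemisphere S, so the sign is −
  Longitude: 54′ + 19″ = 54.31667′; 153 + 54.31667/60 = 153.9052778
  W ⇒ negate
Point 5:
  Latitude: 32.655′ = 0.544250°; total 85.5442500
  S ⇒ negate
  Longitude: 50.21′ = 0.836833°; total 38.8368333
  W → negative

1. 0.387183, -40.826550
2. 61.386364, 89.482047
3. 65.320995, -0.503970
4. -27.647694, -153.905278
5. -85.544250, -38.836833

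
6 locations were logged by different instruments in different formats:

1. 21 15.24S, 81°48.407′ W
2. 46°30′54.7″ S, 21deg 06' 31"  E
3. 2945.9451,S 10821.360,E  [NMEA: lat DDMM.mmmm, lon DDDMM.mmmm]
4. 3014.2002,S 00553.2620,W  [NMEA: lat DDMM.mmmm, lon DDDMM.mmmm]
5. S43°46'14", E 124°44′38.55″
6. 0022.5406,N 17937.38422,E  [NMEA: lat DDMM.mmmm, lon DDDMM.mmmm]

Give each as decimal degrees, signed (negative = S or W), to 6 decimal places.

1. -21.254000, -81.806783
2. -46.515194, 21.108611
3. -29.765752, 108.356000
4. -30.236670, -5.887700
5. -43.770556, 124.744042
6. 0.375677, 179.623070

Point 1:
  Lat: 15.24′ = 0.254000°; total 21.2540000
  S ⇒ negate
  λ: 81 + 48.407/60 = 81.8067833
  W ⇒ negate
Point 2:
  Latitude: 46 + 30/60 + 54.7/3600 = 46.5151944
  S → negative
  Longitude: 21 + 6/60 + 31/3600 = 21.1086111
  E ⇒ keep positive
Point 3:
  Lat: split at 2 digits → 29° and 45.9451′; 29 + 45.9451/60 = 29.7657517
  S ⇒ negate
  λ: degrees = first 3 digits = 108, minutes = 21.36; 108 + 21.36/60 = 108.3560000
  E ⇒ keep positive
Point 4:
  Latitude: split at 2 digits → 30° and 14.2002′; 30 + 14.2002/60 = 30.2366700
  S ⇒ negate
  Lon: degrees = first 3 digits = 5, minutes = 53.262; 5 + 53.262/60 = 5.8877000
  hemisphere W, so the sign is −
Point 5:
  Lat: 46′ + 14″ = 46.23333′; 43 + 46.23333/60 = 43.7705556
  S ⇒ negate
  Lon: 44′ + 38.55″ = 44.64250′; 124 + 44.64250/60 = 124.7440417
  E → positive
Point 6:
  Latitude: degrees = first 2 digits = 0, minutes = 22.5406; 0 + 22.5406/60 = 0.3756767
  N → positive
  λ: split at 3 digits → 179° and 37.38422′; 179 + 37.38422/60 = 179.6230703
  E → positive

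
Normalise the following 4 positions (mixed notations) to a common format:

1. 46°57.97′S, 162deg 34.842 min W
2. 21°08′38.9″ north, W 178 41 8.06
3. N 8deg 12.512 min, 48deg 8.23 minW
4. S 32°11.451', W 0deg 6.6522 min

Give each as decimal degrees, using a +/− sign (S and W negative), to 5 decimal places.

Point 1:
  φ: 57.97′ = 0.966167°; total 46.966167
  S ⇒ negate
  Longitude: 34.842′ = 0.580700°; total 162.580700
  W ⇒ negate
Point 2:
  φ: 8′ + 38.9″ = 8.64833′; 21 + 8.64833/60 = 21.144139
  N ⇒ keep positive
  λ: 41′ + 8.06″ = 41.13433′; 178 + 41.13433/60 = 178.685572
  hemisphere W, so the sign is −
Point 3:
  Latitude: 12.512′ = 0.208533°; total 8.208533
  N → positive
  Lon: 8.23′ = 0.137167°; total 48.137167
  W → negative
Point 4:
  Lat: 32 + 11.451/60 = 32.190850
  S → negative
  Lon: 6.6522′ = 0.110870°; total 0.110870
  hemisphere W, so the sign is −

1. -46.96617, -162.58070
2. 21.14414, -178.68557
3. 8.20853, -48.13717
4. -32.19085, -0.11087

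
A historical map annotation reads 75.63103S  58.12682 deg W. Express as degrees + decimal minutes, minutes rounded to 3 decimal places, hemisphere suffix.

75° 37.862′ S, 58° 7.609′ W

φ: minutes = (75.631030 − 75) × 60 = 37.86180
Lon: minutes = (58.126820 − 58) × 60 = 7.60920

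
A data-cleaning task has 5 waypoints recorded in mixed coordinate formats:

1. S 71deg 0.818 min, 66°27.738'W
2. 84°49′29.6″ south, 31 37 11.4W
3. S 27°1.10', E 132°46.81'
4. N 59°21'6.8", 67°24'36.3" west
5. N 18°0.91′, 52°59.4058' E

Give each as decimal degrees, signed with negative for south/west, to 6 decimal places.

1. -71.013633, -66.462300
2. -84.824889, -31.619833
3. -27.018333, 132.780167
4. 59.351889, -67.410083
5. 18.015167, 52.990097

Point 1:
  φ: 71 + 0.818/60 = 71.0136333
  S → negative
  λ: 27.738′ = 0.462300°; total 66.4623000
  W ⇒ negate
Point 2:
  φ: 84 + 49/60 + 29.6/3600 = 84.8248889
  hemisphere S, so the sign is −
  Longitude: 31 + 37/60 + 11.4/3600 = 31.6198333
  W → negative
Point 3:
  Latitude: 1.1′ = 0.018333°; total 27.0183333
  S → negative
  Longitude: 46.81′ = 0.780167°; total 132.7801667
  E → positive
Point 4:
  Lat: 59° + 21/60 + 6.8/3600 = 59 + 0.350000 + 0.001889 = 59.3518889
  N → positive
  Longitude: 67° + 24/60 + 36.3/3600 = 67 + 0.400000 + 0.010083 = 67.4100833
  hemisphere W, so the sign is −
Point 5:
  Lat: 18 + 0.91/60 = 18.0151667
  N ⇒ keep positive
  Lon: 52 + 59.4058/60 = 52.9900967
  E → positive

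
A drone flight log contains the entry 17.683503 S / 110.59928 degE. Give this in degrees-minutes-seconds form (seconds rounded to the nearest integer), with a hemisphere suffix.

Latitude: 0.683503° → 41.01018′; 0.01018 × 60 = 0.61″
Lon: 0.599280° → 35.95680′; 0.95680 × 60 = 57.41″

17°41′1″ S, 110°35′57″ E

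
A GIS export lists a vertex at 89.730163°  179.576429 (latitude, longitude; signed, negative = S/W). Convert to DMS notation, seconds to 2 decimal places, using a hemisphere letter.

89°43′48.59″ N, 179°34′35.14″ E

Lat: 0.730163° → 43.80978′; 0.80978 × 60 = 48.5868″
Lon: 0.576429 × 60 = 34.58574′ → 34′, remainder × 60 = 35.1444″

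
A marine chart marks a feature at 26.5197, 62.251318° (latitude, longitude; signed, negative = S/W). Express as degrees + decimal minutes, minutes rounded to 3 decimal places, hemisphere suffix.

26° 31.182′ N, 62° 15.079′ E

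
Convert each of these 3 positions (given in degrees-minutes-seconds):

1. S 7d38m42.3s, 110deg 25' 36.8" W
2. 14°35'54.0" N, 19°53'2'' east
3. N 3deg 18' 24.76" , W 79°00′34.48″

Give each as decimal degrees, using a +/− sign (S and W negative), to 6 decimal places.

Point 1:
  φ: 7° + 38/60 + 42.3/3600 = 7 + 0.633333 + 0.011750 = 7.6450833
  S ⇒ negate
  Lon: 25′ + 36.8″ = 25.61333′; 110 + 25.61333/60 = 110.4268889
  W ⇒ negate
Point 2:
  Lat: 14° + 35/60 + 54/3600 = 14 + 0.583333 + 0.015000 = 14.5983333
  N → positive
  Longitude: 53′ + 2″ = 53.03333′; 19 + 53.03333/60 = 19.8838889
  E ⇒ keep positive
Point 3:
  Latitude: 3° + 18/60 + 24.76/3600 = 3 + 0.300000 + 0.006878 = 3.3068778
  N → positive
  Lon: 79° + 0/60 + 34.48/3600 = 79 + 0.000000 + 0.009578 = 79.0095778
  W ⇒ negate

1. -7.645083, -110.426889
2. 14.598333, 19.883889
3. 3.306878, -79.009578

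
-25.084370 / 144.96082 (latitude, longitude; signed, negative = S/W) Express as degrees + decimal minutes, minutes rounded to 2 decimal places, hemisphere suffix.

Latitude is negative → S; |value| = 25.084370
Lat: 25° + 0.084370 × 60 = 25° 5.0622′
Lon: minutes = (144.960820 − 144) × 60 = 57.6492

25° 5.06′ S, 144° 57.65′ E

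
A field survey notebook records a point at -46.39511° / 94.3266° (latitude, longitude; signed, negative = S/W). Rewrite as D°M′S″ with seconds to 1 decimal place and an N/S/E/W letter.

46°23′42.4″ S, 94°19′35.8″ E

Latitude is negative → S; |value| = 46.395110
Lat: 0.395110 × 60 = 23.70660′ → 23′, remainder × 60 = 42.396″
λ: whole degrees 94; 19.59600′ → 19′ and 35.760″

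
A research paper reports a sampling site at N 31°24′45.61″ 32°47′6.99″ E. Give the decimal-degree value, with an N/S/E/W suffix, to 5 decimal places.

φ: 31° + 24/60 + 45.61/3600 = 31 + 0.400000 + 0.012669 = 31.412669
λ: 32 + 47/60 + 6.99/3600 = 32.785275

31.41267° N, 32.78528° E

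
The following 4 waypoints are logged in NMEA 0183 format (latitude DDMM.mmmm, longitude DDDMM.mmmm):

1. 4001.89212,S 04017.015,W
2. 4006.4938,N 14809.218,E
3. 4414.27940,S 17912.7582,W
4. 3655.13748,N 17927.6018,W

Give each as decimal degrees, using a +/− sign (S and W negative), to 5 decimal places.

Point 1:
  Latitude: degrees = first 2 digits = 40, minutes = 1.89212; 40 + 1.89212/60 = 40.031535
  hemisphere S, so the sign is −
  Longitude: split at 3 digits → 040° and 17.015′; 40 + 17.015/60 = 40.283583
  W → negative
Point 2:
  Latitude: split at 2 digits → 40° and 6.4938′; 40 + 6.4938/60 = 40.108230
  N → positive
  Longitude: split at 3 digits → 148° and 9.218′; 148 + 9.218/60 = 148.153633
  E ⇒ keep positive
Point 3:
  Lat: split at 2 digits → 44° and 14.2794′; 44 + 14.2794/60 = 44.237990
  S → negative
  λ: split at 3 digits → 179° and 12.7582′; 179 + 12.7582/60 = 179.212637
  hemisphere W, so the sign is −
Point 4:
  Lat: degrees = first 2 digits = 36, minutes = 55.13748; 36 + 55.13748/60 = 36.918958
  N → positive
  λ: degrees = first 3 digits = 179, minutes = 27.6018; 179 + 27.6018/60 = 179.460030
  hemisphere W, so the sign is −

1. -40.03154, -40.28358
2. 40.10823, 148.15363
3. -44.23799, -179.21264
4. 36.91896, -179.46003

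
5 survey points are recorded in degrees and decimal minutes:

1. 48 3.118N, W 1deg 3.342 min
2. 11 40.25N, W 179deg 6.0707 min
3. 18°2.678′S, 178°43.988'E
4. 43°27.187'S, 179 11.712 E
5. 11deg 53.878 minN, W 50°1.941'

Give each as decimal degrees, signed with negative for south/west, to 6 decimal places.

Point 1:
  Lat: 48 + 3.118/60 = 48.0519667
  N → positive
  Longitude: 1 + 3.342/60 = 1.0557000
  W → negative
Point 2:
  Lat: 40.25′ = 0.670833°; total 11.6708333
  N → positive
  Lon: 179 + 6.0707/60 = 179.1011783
  W → negative
Point 3:
  Lat: 2.678′ = 0.044633°; total 18.0446333
  S ⇒ negate
  Lon: 43.988′ = 0.733133°; total 178.7331333
  E → positive
Point 4:
  Lat: 27.187′ = 0.453117°; total 43.4531167
  S ⇒ negate
  Lon: 179 + 11.712/60 = 179.1952000
  E → positive
Point 5:
  φ: 53.878′ = 0.897967°; total 11.8979667
  N ⇒ keep positive
  Lon: 1.941′ = 0.032350°; total 50.0323500
  W ⇒ negate

1. 48.051967, -1.055700
2. 11.670833, -179.101178
3. -18.044633, 178.733133
4. -43.453117, 179.195200
5. 11.897967, -50.032350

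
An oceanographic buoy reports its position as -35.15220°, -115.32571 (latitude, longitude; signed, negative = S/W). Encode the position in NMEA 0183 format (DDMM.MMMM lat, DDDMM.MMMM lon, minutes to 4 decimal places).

3509.1320,S / 11519.5426,W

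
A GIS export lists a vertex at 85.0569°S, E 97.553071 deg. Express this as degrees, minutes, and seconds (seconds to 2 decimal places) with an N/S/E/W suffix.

85°03′24.84″ S, 97°33′11.06″ E

φ: whole degrees 85; 3.41400′ → 3′ and 24.8400″
λ: 0.553071 × 60 = 33.18426′ → 33′, remainder × 60 = 11.0556″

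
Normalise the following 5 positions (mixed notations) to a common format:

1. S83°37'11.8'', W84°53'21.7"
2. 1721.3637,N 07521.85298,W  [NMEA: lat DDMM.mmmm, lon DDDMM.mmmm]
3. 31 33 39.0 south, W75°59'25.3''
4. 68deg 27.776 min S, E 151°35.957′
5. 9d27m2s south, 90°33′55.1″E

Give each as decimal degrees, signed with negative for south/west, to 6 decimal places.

Point 1:
  φ: 83 + 37/60 + 11.8/3600 = 83.6199444
  S ⇒ negate
  Lon: 53′ + 21.7″ = 53.36167′; 84 + 53.36167/60 = 84.8893611
  W → negative
Point 2:
  Lat: degrees = first 2 digits = 17, minutes = 21.3637; 17 + 21.3637/60 = 17.3560617
  N → positive
  Lon: split at 3 digits → 075° and 21.85298′; 75 + 21.85298/60 = 75.3642163
  W → negative
Point 3:
  φ: 31 + 33/60 + 39/3600 = 31.5608333
  S ⇒ negate
  λ: 75° + 59/60 + 25.3/3600 = 75 + 0.983333 + 0.007028 = 75.9903611
  W → negative
Point 4:
  Lat: 68 + 27.776/60 = 68.4629333
  S → negative
  Lon: 35.957′ = 0.599283°; total 151.5992833
  E → positive
Point 5:
  Latitude: 9° + 27/60 + 2/3600 = 9 + 0.450000 + 0.000556 = 9.4505556
  S → negative
  Longitude: 33′ + 55.1″ = 33.91833′; 90 + 33.91833/60 = 90.5653056
  E ⇒ keep positive

1. -83.619944, -84.889361
2. 17.356062, -75.364216
3. -31.560833, -75.990361
4. -68.462933, 151.599283
5. -9.450556, 90.565306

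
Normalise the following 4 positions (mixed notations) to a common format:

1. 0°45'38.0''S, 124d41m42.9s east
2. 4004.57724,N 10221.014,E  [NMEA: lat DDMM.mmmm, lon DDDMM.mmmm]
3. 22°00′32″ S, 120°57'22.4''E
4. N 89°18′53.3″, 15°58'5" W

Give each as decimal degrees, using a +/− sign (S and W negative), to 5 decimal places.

1. -0.76056, 124.69525
2. 40.07629, 102.35023
3. -22.00889, 120.95622
4. 89.31481, -15.96806

Point 1:
  Lat: 0° + 45/60 + 38/3600 = 0 + 0.750000 + 0.010556 = 0.760556
  S → negative
  λ: 41′ + 42.9″ = 41.71500′; 124 + 41.71500/60 = 124.695250
  E → positive
Point 2:
  Lat: degrees = first 2 digits = 40, minutes = 4.57724; 40 + 4.57724/60 = 40.076287
  N → positive
  Longitude: degrees = first 3 digits = 102, minutes = 21.014; 102 + 21.014/60 = 102.350233
  E → positive
Point 3:
  Latitude: 0′ + 32″ = 0.53333′; 22 + 0.53333/60 = 22.008889
  S → negative
  Lon: 120° + 57/60 + 22.4/3600 = 120 + 0.950000 + 0.006222 = 120.956222
  E ⇒ keep positive
Point 4:
  Lat: 18′ + 53.3″ = 18.88833′; 89 + 18.88833/60 = 89.314806
  N ⇒ keep positive
  Longitude: 15 + 58/60 + 5/3600 = 15.968056
  W → negative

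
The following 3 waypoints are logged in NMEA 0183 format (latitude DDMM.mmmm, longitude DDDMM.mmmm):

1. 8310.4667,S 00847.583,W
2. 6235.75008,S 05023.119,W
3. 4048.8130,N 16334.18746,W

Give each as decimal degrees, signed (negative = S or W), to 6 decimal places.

1. -83.174445, -8.793050
2. -62.595835, -50.385317
3. 40.813550, -163.569791

Point 1:
  Lat: split at 2 digits → 83° and 10.4667′; 83 + 10.4667/60 = 83.1744450
  hemisphere S, so the sign is −
  λ: split at 3 digits → 008° and 47.583′; 8 + 47.583/60 = 8.7930500
  W ⇒ negate
Point 2:
  Lat: split at 2 digits → 62° and 35.75008′; 62 + 35.75008/60 = 62.5958347
  S → negative
  λ: degrees = first 3 digits = 50, minutes = 23.119; 50 + 23.119/60 = 50.3853167
  W → negative
Point 3:
  φ: split at 2 digits → 40° and 48.813′; 40 + 48.813/60 = 40.8135500
  N ⇒ keep positive
  λ: split at 3 digits → 163° and 34.18746′; 163 + 34.18746/60 = 163.5697910
  W → negative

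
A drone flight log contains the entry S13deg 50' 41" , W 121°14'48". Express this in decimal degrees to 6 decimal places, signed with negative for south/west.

Latitude: 13° + 50/60 + 41/3600 = 13 + 0.833333 + 0.011389 = 13.8447222
S → negative
Lon: 121° + 14/60 + 48/3600 = 121 + 0.233333 + 0.013333 = 121.2466667
W ⇒ negate

-13.844722, -121.246667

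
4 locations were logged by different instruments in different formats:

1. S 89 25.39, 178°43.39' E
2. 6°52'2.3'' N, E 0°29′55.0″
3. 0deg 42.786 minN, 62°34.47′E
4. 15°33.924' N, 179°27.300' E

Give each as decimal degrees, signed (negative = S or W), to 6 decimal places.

1. -89.423167, 178.723167
2. 6.867306, 0.498611
3. 0.713100, 62.574500
4. 15.565400, 179.455000

Point 1:
  φ: 89 + 25.39/60 = 89.4231667
  S → negative
  λ: 43.39′ = 0.723167°; total 178.7231667
  E → positive
Point 2:
  Lat: 6° + 52/60 + 2.3/3600 = 6 + 0.866667 + 0.000639 = 6.8673056
  N ⇒ keep positive
  Longitude: 0° + 29/60 + 55/3600 = 0 + 0.483333 + 0.015278 = 0.4986111
  E ⇒ keep positive
Point 3:
  Latitude: 0 + 42.786/60 = 0.7131000
  N ⇒ keep positive
  Longitude: 62 + 34.47/60 = 62.5745000
  E → positive
Point 4:
  Latitude: 15 + 33.924/60 = 15.5654000
  N ⇒ keep positive
  λ: 27.3′ = 0.455000°; total 179.4550000
  E → positive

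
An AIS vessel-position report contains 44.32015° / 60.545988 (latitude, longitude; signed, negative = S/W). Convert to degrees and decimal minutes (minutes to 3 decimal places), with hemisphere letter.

φ: fractional part 0.320150 → 19.20900 minutes
λ: fractional part 0.545988 → 32.75928 minutes

44° 19.209′ N, 60° 32.759′ E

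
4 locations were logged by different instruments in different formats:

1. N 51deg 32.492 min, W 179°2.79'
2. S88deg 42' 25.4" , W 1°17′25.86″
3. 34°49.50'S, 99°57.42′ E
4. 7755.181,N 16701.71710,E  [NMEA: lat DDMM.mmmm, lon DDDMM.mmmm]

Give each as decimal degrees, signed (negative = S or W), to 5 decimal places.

Point 1:
  φ: 51 + 32.492/60 = 51.541533
  N → positive
  Longitude: 2.79′ = 0.046500°; total 179.046500
  W → negative
Point 2:
  Latitude: 88° + 42/60 + 25.4/3600 = 88 + 0.700000 + 0.007056 = 88.707056
  hemisphere S, so the sign is −
  Lon: 1° + 17/60 + 25.86/3600 = 1 + 0.283333 + 0.007183 = 1.290517
  W → negative
Point 3:
  φ: 34 + 49.5/60 = 34.825000
  S ⇒ negate
  λ: 57.42′ = 0.957000°; total 99.957000
  E ⇒ keep positive
Point 4:
  Latitude: degrees = first 2 digits = 77, minutes = 55.181; 77 + 55.181/60 = 77.919683
  N → positive
  Longitude: split at 3 digits → 167° and 1.7171′; 167 + 1.7171/60 = 167.028618
  E → positive

1. 51.54153, -179.04650
2. -88.70706, -1.29052
3. -34.82500, 99.95700
4. 77.91968, 167.02862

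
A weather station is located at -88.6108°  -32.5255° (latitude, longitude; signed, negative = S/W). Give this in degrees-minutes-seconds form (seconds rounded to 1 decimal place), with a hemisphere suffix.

Latitude is negative → S; |value| = 88.610800
φ: 0.610800 × 60 = 36.64800′ → 36′, remainder × 60 = 38.880″
Longitude is negative → W; |value| = 32.525500
Lon: whole degrees 32; 31.53000′ → 31′ and 31.800″

88°36′38.9″ S, 32°31′31.8″ W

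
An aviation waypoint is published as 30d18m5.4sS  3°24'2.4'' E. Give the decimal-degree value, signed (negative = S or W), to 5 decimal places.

φ: 30 + 18/60 + 5.4/3600 = 30.301500
hemisphere S, so the sign is −
λ: 3 + 24/60 + 2.4/3600 = 3.400667
E → positive

-30.30150, 3.40067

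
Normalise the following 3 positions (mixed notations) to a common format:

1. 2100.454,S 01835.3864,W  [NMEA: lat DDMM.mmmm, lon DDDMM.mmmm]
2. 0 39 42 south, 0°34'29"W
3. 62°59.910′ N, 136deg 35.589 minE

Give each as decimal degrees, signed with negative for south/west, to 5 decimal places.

Point 1:
  Latitude: split at 2 digits → 21° and 0.454′; 21 + 0.454/60 = 21.007567
  S → negative
  Lon: split at 3 digits → 018° and 35.3864′; 18 + 35.3864/60 = 18.589773
  hemisphere W, so the sign is −
Point 2:
  Lat: 39′ + 42″ = 39.70000′; 0 + 39.70000/60 = 0.661667
  S → negative
  Lon: 0 + 34/60 + 29/3600 = 0.574722
  hemisphere W, so the sign is −
Point 3:
  φ: 59.91′ = 0.998500°; total 62.998500
  N → positive
  Lon: 35.589′ = 0.593150°; total 136.593150
  E ⇒ keep positive

1. -21.00757, -18.58977
2. -0.66167, -0.57472
3. 62.99850, 136.59315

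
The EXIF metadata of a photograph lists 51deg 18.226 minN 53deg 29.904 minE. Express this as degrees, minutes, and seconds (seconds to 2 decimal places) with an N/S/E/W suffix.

51°18′13.56″ N, 53°29′54.24″ E

φ: fractional minutes 0.22600 × 60 = 13.5600″
λ: 29.90400′ → 29′ and 0.90400 × 60 = 54.2400″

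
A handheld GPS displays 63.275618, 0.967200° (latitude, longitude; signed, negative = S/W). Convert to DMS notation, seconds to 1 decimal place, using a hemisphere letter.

Latitude: 0.275618 × 60 = 16.53708′ → 16′, remainder × 60 = 32.225″
Lon: 0.967200° → 58.03200′; 0.03200 × 60 = 1.920″

63°16′32.2″ N, 0°58′1.9″ E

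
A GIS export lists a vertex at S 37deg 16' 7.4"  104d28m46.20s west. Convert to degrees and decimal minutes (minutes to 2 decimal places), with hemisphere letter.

φ: 16 + 7.4/60 = 16.1233′
λ: 28 + 46.2/60 = 28.7700′

37° 16.12′ S, 104° 28.77′ W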